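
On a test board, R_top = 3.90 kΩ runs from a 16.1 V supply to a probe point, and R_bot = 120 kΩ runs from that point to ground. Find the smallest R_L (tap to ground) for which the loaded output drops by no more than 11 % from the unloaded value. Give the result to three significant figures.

R_L(min) ≈ 30.6 kΩ

Output resistance R_th = R_top‖R_bot = (3.90 × 120)/123.9 = 3.777 kΩ.
The fractional drop is R_th/(R_th + R_L); requiring this ≤ 0.110 gives R_L ≥ R_th(1/0.110 − 1) = 3.777 × 8.091 = 30.6 kΩ.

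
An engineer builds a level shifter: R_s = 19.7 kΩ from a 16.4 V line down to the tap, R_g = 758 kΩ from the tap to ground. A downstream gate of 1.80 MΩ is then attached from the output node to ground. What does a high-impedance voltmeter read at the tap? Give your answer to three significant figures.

V_out ≈ 15.8 V

The load sits in parallel with R_g: R_g‖R_L = (758 × 1800) / (758 + 1800) = 533.4 kΩ.
V_out = 16.4 × 533.4 / (19.7 + 533.4) = 16.4 × 533.4/553.1 = 15.8 V.
(Unloaded it would have been 16.0 V.)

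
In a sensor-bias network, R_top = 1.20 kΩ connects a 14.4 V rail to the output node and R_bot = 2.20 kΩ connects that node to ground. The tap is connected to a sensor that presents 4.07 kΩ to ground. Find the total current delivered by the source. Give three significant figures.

I ≈ 5.48 mA

R_bot‖R_L = 1.428 kΩ, so the source sees R_top + R_bot‖R_L = 2.628 kΩ.
I = 14.4 V / 2.628 kΩ = 5.48 mA.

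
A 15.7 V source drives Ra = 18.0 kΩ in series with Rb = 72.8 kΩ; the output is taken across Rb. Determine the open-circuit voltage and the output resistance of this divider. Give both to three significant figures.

V_th is the open-circuit tap voltage: 15.7 × 72.8/(18.0 + 72.8) = 12.6 V.
With the supply zeroed, Ra and Rb appear in parallel from the tap: R_th = Ra‖Rb = (18.0 × 72.8)/90.80 = 14.4 kΩ.

V_th = 12.6 V, R_th = 14.4 kΩ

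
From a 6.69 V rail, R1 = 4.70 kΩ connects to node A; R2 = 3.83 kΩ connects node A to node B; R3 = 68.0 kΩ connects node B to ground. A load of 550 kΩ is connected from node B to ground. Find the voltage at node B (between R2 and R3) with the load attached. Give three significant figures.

At node B, R3 is in parallel with the load: R3‖R_L = 60.52 kΩ.
Below node A the resistance is R2 + (R3‖R_L) = 64.35 kΩ, so V_A = 6.69 × 64.35/69.05 = 6.235 V.
Then V_B = V_A × (R3‖R_L)/(R2 + R3‖R_L) = 6.235 × 60.52/64.35 = 5.86 V.

V ≈ 5.86 V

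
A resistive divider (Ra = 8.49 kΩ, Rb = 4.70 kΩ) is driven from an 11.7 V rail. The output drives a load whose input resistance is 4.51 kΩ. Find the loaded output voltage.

V_out ≈ 2.50 V

The load sits in parallel with Rb: Rb‖R_L = (4.70 × 4.51) / (4.70 + 4.51) = 2.302 kΩ.
V_out = 11.7 × 2.302 / (8.49 + 2.302) = 11.7 × 2.302/10.79 = 2.50 V.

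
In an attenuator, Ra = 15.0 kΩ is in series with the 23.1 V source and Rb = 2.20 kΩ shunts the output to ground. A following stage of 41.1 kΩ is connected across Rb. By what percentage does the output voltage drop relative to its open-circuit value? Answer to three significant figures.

4.46 %

The divider's output (Thévenin) resistance is Ra‖Rb = 1.919 kΩ.
Fractional drop under load = R_th/(R_th + R_L) = 1.919 / (1.919 + 41.1) = 0.04460.
So the output falls by 4.46 %.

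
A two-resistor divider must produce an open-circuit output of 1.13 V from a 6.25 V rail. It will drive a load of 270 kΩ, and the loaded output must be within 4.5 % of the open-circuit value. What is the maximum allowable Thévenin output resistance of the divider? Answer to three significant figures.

Loading drop = R_th/(R_th + R_L) ≤ 0.0450, so R_th ≤ R_L · ε/(1−ε) = 270 kΩ × 0.0450/0.9550 = 12.7 kΩ.
(Any R1, R2 with R2/(R1+R2) = 0.181 and R1‖R2 ≤ 12.7 kΩ will meet the spec.)

R_th ≤ 12.7 kΩ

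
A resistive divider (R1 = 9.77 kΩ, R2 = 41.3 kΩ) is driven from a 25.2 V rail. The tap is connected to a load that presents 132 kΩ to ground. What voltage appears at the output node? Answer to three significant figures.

V_out ≈ 19.2 V

The load sits in parallel with R2: R2‖R_L = (41.3 × 132) / (41.3 + 132) = 31.46 kΩ.
V_out = 25.2 × 31.46 / (9.77 + 31.46) = 25.2 × 31.46/41.23 = 19.2 V.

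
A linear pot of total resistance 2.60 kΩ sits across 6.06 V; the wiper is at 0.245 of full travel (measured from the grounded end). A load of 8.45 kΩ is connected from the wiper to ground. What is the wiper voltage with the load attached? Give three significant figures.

V ≈ 1.40 V

The wiper splits the pot into (1−α)R = 1963 Ω above and αR = 637.0 Ω below.
Lower section ‖ load = 592.3 Ω.
V_wiper = 6.06 × 592.3/(1963 + 592.3) = 1.40 V.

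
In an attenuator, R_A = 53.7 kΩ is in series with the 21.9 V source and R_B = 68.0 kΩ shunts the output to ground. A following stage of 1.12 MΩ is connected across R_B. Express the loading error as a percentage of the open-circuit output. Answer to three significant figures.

The divider's output (Thévenin) resistance is R_A‖R_B = 30.00 kΩ.
Fractional drop under load = R_th/(R_th + R_L) = 30.00 / (30.00 + 1120) = 0.02609.
So the output falls by 2.61 %.

2.61 %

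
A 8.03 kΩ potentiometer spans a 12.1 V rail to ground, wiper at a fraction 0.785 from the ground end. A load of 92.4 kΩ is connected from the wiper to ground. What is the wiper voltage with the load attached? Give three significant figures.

The wiper splits the pot into (1−α)R = 1.726 kΩ above and αR = 6.304 kΩ below.
Lower section ‖ load = 5.901 kΩ.
V_wiper = 12.1 × 5.901/(1.726 + 5.901) = 9.36 V.

V ≈ 9.36 V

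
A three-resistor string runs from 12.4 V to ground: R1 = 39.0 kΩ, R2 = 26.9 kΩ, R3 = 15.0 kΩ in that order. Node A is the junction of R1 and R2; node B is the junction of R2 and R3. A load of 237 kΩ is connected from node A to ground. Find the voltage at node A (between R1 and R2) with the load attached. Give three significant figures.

V ≈ 5.92 V

Below node A the series string R2+R3 = 41.90 kΩ sits in parallel with the 237 kΩ load: 35.61 kΩ.
V_A = 12.4 × 35.61/(39.0 + 35.61) = 5.92 V.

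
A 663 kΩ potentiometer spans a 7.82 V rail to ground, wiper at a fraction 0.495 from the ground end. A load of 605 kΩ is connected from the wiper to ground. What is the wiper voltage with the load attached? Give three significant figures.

The wiper splits the pot into (1−α)R = 334.8 kΩ above and αR = 328.2 kΩ below.
Lower section ‖ load = 212.8 kΩ.
V_wiper = 7.82 × 212.8/(334.8 + 212.8) = 3.04 V.

V ≈ 3.04 V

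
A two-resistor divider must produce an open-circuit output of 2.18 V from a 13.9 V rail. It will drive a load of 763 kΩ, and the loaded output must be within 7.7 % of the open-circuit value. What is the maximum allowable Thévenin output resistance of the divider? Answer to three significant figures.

Loading drop = R_th/(R_th + R_L) ≤ 0.0770, so R_th ≤ R_L · ε/(1−ε) = 763 kΩ × 0.0770/0.9230 = 63.7 kΩ.
(Any R1, R2 with R2/(R1+R2) = 0.157 and R1‖R2 ≤ 63.7 kΩ will meet the spec.)

R_th ≤ 63.7 kΩ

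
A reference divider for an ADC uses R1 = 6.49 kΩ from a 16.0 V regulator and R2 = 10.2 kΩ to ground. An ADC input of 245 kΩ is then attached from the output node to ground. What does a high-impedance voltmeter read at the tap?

The load sits in parallel with R2: R2‖R_L = (10.2 × 245) / (10.2 + 245) = 9.792 kΩ.
V_out = 16.0 × 9.792 / (6.49 + 9.792) = 16.0 × 9.792/16.28 = 9.62 V.

V_out ≈ 9.62 V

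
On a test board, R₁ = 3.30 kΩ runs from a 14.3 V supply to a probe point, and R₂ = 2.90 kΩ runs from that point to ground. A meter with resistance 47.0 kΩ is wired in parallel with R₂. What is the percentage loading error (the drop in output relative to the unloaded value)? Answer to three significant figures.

3.18 %

The divider's output (Thévenin) resistance is R₁‖R₂ = 1.544 kΩ.
Fractional drop under load = R_th/(R_th + R_L) = 1.544 / (1.544 + 47.0) = 0.03180.
So the output falls by 3.18 %.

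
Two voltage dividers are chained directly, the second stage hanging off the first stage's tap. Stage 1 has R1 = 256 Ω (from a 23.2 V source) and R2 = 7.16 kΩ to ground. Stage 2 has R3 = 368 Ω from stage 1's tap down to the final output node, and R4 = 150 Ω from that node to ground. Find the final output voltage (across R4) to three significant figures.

V_out ≈ 4.39 V

Stage 2 presents R3+R4 = 518.0 Ω as a load on stage 1's tap.
Stage 1's lower leg becomes R2‖(R3+R4) = 483.1 Ω, so V_mid = 23.2 × 483.1/739.1 = 15.16 V.
Stage 2 is itself unloaded: V_out = V_mid × R4/(R3+R4) = 15.16 × 150/518.0 = 4.39 V.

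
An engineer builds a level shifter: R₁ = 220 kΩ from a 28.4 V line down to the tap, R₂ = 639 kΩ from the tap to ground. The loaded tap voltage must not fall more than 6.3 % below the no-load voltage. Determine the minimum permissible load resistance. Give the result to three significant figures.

Output resistance R_th = R₁‖R₂ = (220 × 639)/859.0 = 163.7 kΩ.
The fractional drop is R_th/(R_th + R_L); requiring this ≤ 0.0630 gives R_L ≥ R_th(1/0.0630 − 1) = 163.7 × 14.87 = 2.43 MΩ.

R_L(min) ≈ 2.43 MΩ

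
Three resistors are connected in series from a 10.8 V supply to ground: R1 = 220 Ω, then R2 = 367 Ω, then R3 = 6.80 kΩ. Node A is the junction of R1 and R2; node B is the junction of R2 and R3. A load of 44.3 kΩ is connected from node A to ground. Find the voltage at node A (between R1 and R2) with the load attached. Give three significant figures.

V ≈ 10.4 V

Below node A the series string R2+R3 = 7167 Ω sits in parallel with the 44300 Ω load: 6169 Ω.
V_A = 10.8 × 6169/(220 + 6169) = 10.4 V.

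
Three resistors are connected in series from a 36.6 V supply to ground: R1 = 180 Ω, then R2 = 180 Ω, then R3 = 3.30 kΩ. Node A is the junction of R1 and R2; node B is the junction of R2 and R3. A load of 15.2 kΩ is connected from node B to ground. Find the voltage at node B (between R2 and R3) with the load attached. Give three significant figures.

At node B, R3 is in parallel with the load: R3‖R_L = 2711 Ω.
Below node A the resistance is R2 + (R3‖R_L) = 2891 Ω, so V_A = 36.6 × 2891/3071 = 34.46 V.
Then V_B = V_A × (R3‖R_L)/(R2 + R3‖R_L) = 34.46 × 2711/2891 = 32.3 V.

V ≈ 32.3 V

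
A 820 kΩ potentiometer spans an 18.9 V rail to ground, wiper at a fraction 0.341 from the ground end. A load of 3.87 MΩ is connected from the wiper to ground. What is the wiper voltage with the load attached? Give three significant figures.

The wiper splits the pot into (1−α)R = 540.4 kΩ above and αR = 279.6 kΩ below.
Lower section ‖ load = 260.8 kΩ.
V_wiper = 18.9 × 260.8/(540.4 + 260.8) = 6.15 V.

V ≈ 6.15 V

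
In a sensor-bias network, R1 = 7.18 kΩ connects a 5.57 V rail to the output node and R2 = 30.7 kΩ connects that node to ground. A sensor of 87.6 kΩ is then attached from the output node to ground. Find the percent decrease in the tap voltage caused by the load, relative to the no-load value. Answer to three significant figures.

The divider's output (Thévenin) resistance is R1‖R2 = 5.819 kΩ.
Fractional drop under load = R_th/(R_th + R_L) = 5.819 / (5.819 + 87.6) = 0.06229.
So the output falls by 6.23 %.

6.23 %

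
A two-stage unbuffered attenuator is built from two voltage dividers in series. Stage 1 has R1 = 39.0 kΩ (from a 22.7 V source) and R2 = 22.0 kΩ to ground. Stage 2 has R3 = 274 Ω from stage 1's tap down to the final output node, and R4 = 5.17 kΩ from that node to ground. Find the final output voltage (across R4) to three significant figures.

Stage 2 presents R3+R4 = 5444 Ω as a load on stage 1's tap.
Stage 1's lower leg becomes R2‖(R3+R4) = 4364 Ω, so V_mid = 22.7 × 4364/43360 = 2.284 V.
Stage 2 is itself unloaded: V_out = V_mid × R4/(R3+R4) = 2.284 × 5170/5444 = 2.17 V.

V_out ≈ 2.17 V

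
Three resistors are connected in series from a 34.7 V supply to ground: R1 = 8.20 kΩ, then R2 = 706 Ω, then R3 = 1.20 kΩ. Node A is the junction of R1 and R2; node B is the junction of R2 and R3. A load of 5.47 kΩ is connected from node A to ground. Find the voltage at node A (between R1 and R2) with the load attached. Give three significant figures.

Below node A the series string R2+R3 = 1906 Ω sits in parallel with the 5470 Ω load: 1413 Ω.
V_A = 34.7 × 1413/(8200 + 1413) = 5.10 V.

V ≈ 5.10 V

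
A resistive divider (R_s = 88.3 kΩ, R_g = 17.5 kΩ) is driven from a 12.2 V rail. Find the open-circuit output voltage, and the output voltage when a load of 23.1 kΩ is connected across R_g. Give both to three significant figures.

Open-circuit: V = 12.2 × 17.5/(88.3 + 17.5) = 2.02 V.
With the load, R_g becomes R_g‖R_L = 9.957 kΩ, so V = 12.2 × 9.957/98.26 = 1.24 V.

Unloaded: 2.02 V; loaded: 1.24 V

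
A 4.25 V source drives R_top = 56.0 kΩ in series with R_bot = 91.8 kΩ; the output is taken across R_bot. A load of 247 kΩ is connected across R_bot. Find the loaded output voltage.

The load sits in parallel with R_bot: R_bot‖R_L = (91.8 × 247) / (91.8 + 247) = 66.93 kΩ.
V_out = 4.25 × 66.93 / (56.0 + 66.93) = 4.25 × 66.93/122.9 = 2.31 V.

V_out ≈ 2.31 V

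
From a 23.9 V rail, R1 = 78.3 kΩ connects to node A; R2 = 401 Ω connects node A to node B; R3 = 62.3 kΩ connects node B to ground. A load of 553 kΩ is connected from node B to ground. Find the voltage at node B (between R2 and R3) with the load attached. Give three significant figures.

At node B, R3 is in parallel with the load: R3‖R_L = 55990 Ω.
Below node A the resistance is R2 + (R3‖R_L) = 56390 Ω, so V_A = 23.9 × 56390/134700 = 10.01 V.
Then V_B = V_A × (R3‖R_L)/(R2 + R3‖R_L) = 10.01 × 55990/56390 = 9.94 V.

V ≈ 9.94 V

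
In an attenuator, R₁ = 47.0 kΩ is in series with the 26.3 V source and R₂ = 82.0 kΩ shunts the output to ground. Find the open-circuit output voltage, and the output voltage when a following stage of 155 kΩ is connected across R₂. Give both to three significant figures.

Open-circuit: V = 26.3 × 82.0/(47.0 + 82.0) = 16.7 V.
With the load, R₂ becomes R₂‖R_L = 53.63 kΩ, so V = 26.3 × 53.63/100.6 = 14.0 V.

Unloaded: 16.7 V; loaded: 14.0 V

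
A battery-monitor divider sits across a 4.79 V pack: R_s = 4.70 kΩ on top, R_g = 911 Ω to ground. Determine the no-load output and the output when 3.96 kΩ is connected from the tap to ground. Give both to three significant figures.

Unloaded: 0.778 V; loaded: 0.652 V

Open-circuit: V = 4.79 × 911/(4700 + 911) = 0.778 V.
With the load, R_g becomes R_g‖R_L = 740.6 Ω, so V = 4.79 × 740.6/5441 = 0.652 V.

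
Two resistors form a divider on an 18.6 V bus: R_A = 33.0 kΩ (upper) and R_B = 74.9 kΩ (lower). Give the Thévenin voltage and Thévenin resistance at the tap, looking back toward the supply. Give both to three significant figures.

V_th is the open-circuit tap voltage: 18.6 × 74.9/(33.0 + 74.9) = 12.9 V.
With the supply zeroed, R_A and R_B appear in parallel from the tap: R_th = R_A‖R_B = (33.0 × 74.9)/107.9 = 22.9 kΩ.

V_th = 12.9 V, R_th = 22.9 kΩ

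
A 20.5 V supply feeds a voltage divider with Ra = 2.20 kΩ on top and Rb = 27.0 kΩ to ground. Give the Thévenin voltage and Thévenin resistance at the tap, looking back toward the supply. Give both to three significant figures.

V_th = 19.0 V, R_th = 2.03 kΩ

V_th is the open-circuit tap voltage: 20.5 × 27.0/(2.20 + 27.0) = 19.0 V.
With the supply zeroed, Ra and Rb appear in parallel from the tap: R_th = Ra‖Rb = (2.20 × 27.0)/29.20 = 2.03 kΩ.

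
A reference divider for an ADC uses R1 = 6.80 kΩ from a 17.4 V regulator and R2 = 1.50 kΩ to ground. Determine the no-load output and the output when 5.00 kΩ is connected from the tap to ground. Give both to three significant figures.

Open-circuit: V = 17.4 × 1.50/(6.80 + 1.50) = 3.14 V.
With the load, R2 becomes R2‖R_L = 1.154 kΩ, so V = 17.4 × 1.154/7.954 = 2.52 V.

Unloaded: 3.14 V; loaded: 2.52 V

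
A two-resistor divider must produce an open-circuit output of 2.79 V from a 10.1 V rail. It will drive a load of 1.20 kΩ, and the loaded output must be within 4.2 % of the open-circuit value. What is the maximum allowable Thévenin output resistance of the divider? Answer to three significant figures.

R_th ≤ 52.6 Ω

Loading drop = R_th/(R_th + R_L) ≤ 0.0420, so R_th ≤ R_L · ε/(1−ε) = 1.20 kΩ × 0.0420/0.9580 = 52.6 Ω.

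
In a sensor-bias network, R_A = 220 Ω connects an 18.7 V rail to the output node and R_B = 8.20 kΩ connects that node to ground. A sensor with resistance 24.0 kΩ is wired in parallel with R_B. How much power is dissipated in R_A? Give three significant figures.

Total resistance from the source is R_A + (R_B‖R_L) = 6332 Ω, so I = 18.7/6332 Ω = 2.953 mA.
P = I²·R_A = (2.953 mA)² × 220 Ω = 1.92 mW.

P ≈ 1.92 mW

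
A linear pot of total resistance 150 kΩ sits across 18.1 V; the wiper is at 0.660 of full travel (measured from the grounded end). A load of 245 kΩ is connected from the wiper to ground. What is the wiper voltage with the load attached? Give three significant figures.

The wiper splits the pot into (1−α)R = 51.00 kΩ above and αR = 99.00 kΩ below.
Lower section ‖ load = 70.51 kΩ.
V_wiper = 18.1 × 70.51/(51.00 + 70.51) = 10.5 V.

V ≈ 10.5 V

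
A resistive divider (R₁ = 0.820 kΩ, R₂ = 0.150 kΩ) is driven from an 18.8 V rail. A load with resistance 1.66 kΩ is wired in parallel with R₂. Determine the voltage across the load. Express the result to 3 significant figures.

The load sits in parallel with R₂: R₂‖R_L = (150 × 1660) / (150 + 1660) = 137.6 Ω.
V_out = 18.8 × 137.6 / (820 + 137.6) = 18.8 × 137.6/957.6 = 2.70 V.

V_out ≈ 2.70 V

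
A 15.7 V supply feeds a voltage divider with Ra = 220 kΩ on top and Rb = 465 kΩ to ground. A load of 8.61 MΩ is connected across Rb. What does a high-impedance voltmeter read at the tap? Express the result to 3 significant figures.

V_out ≈ 10.5 V

The load sits in parallel with Rb: Rb‖R_L = (465 × 8610) / (465 + 8610) = 441.2 kΩ.
V_out = 15.7 × 441.2 / (220 + 441.2) = 15.7 × 441.2/661.2 = 10.5 V.
(Unloaded it would have been 10.7 V.)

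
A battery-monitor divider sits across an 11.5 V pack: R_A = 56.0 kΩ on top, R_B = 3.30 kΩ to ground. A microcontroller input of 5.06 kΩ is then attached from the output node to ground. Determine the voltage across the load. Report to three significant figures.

The load sits in parallel with R_B: R_B‖R_L = (3.30 × 5.06) / (3.30 + 5.06) = 1.997 kΩ.
V_out = 11.5 × 1.997 / (56.0 + 1.997) = 11.5 × 1.997/58.00 = 0.396 V.

V_out ≈ 0.396 V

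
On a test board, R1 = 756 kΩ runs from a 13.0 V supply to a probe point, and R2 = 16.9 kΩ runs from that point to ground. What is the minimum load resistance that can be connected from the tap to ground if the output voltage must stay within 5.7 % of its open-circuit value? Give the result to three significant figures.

R_L(min) ≈ 273 kΩ

Output resistance R_th = R1‖R2 = (756 × 16.9)/772.9 = 16.53 kΩ.
The fractional drop is R_th/(R_th + R_L); requiring this ≤ 0.0570 gives R_L ≥ R_th(1/0.0570 − 1) = 16.53 × 16.54 = 273 kΩ.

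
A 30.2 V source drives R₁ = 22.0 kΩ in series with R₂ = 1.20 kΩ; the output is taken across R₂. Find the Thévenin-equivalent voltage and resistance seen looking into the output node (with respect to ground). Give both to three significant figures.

V_th is the open-circuit tap voltage: 30.2 × 1.20/(22.0 + 1.20) = 1.56 V.
With the supply zeroed, R₁ and R₂ appear in parallel from the tap: R_th = R₁‖R₂ = (22.0 × 1.20)/23.20 = 1.14 kΩ.

V_th = 1.56 V, R_th = 1.14 kΩ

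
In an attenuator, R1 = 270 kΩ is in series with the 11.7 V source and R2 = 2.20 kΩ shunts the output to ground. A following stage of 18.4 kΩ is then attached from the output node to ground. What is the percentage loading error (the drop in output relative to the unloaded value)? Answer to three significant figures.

10.6 %

Unloaded V = 11.7 × 2.20/272.2 = 0.094563 V.
Loaded: R2‖R_L = 1.965 kΩ, giving V = 11.7 × 1.965/272.0 = 0.084537 V.
Drop = (0.094563 − 0.084537) / 0.094563 = 10.6 %.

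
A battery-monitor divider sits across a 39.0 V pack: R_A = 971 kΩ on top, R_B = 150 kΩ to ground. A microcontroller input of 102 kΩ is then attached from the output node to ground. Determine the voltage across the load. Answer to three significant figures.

The load sits in parallel with R_B: R_B‖R_L = (150 × 102) / (150 + 102) = 60.71 kΩ.
V_out = 39.0 × 60.71 / (971 + 60.71) = 39.0 × 60.71/1032 = 2.30 V.

V_out ≈ 2.30 V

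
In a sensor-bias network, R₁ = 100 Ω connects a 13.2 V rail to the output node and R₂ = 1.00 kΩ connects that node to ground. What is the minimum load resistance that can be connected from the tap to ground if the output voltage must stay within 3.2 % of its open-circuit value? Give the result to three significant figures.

R_L(min) ≈ 2.75 kΩ

Output resistance R_th = R₁‖R₂ = (100 × 1000)/1100 = 90.91 Ω.
The fractional drop is R_th/(R_th + R_L); requiring this ≤ 0.0320 gives R_L ≥ R_th(1/0.0320 − 1) = 90.91 × 30.25 = 2.75 kΩ.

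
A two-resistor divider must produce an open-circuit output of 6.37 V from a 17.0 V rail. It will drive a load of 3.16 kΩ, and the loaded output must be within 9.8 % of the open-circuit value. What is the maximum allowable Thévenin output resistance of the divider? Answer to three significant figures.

R_th ≤ 343 Ω

Loading drop = R_th/(R_th + R_L) ≤ 0.0980, so R_th ≤ R_L · ε/(1−ε) = 3.16 kΩ × 0.0980/0.9020 = 343 Ω.
(Any R1, R2 with R2/(R1+R2) = 0.375 and R1‖R2 ≤ 343 Ω will meet the spec.)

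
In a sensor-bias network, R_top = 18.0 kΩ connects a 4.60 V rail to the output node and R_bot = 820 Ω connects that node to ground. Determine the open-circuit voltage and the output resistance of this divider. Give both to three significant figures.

V_th = 0.200 V, R_th = 784 Ω

V_th is the open-circuit tap voltage: 4.60 × 820/(18000 + 820) = 0.200 V.
With the supply zeroed, R_top and R_bot appear in parallel from the tap: R_th = R_top‖R_bot = (18000 × 820)/18820 = 784 Ω.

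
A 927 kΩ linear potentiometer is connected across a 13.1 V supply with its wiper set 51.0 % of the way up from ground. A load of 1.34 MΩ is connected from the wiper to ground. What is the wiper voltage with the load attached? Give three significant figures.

The wiper splits the pot into (1−α)R = 454.2 kΩ above and αR = 472.8 kΩ below.
Lower section ‖ load = 349.5 kΩ.
V_wiper = 13.1 × 349.5/(454.2 + 349.5) = 5.70 V.

V ≈ 5.70 V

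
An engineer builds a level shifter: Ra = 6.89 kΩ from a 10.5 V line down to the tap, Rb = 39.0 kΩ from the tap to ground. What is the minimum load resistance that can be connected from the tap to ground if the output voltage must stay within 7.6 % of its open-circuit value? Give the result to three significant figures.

Output resistance R_th = Ra‖Rb = (6.89 × 39.0)/45.89 = 5.856 kΩ.
The fractional drop is R_th/(R_th + R_L); requiring this ≤ 0.0760 gives R_L ≥ R_th(1/0.0760 − 1) = 5.856 × 12.16 = 71.2 kΩ.

R_L(min) ≈ 71.2 kΩ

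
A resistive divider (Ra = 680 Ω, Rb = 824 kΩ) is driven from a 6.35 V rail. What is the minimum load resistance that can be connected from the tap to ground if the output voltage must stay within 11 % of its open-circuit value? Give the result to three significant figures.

Output resistance R_th = Ra‖Rb = (680 × 824000)/824700 = 679.4 Ω.
The fractional drop is R_th/(R_th + R_L); requiring this ≤ 0.110 gives R_L ≥ R_th(1/0.110 − 1) = 679.4 × 8.091 = 5.50 kΩ.

R_L(min) ≈ 5.50 kΩ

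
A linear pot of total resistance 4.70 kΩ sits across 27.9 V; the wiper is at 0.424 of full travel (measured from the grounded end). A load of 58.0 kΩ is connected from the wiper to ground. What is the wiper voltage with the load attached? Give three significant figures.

V ≈ 11.6 V

The wiper splits the pot into (1−α)R = 2.707 kΩ above and αR = 1.993 kΩ below.
Lower section ‖ load = 1.927 kΩ.
V_wiper = 27.9 × 1.927/(2.707 + 1.927) = 11.6 V.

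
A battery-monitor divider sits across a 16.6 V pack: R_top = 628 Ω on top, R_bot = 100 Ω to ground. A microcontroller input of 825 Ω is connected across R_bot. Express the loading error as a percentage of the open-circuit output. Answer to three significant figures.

Unloaded V = 16.6 × 100/728.0 = 2.2802 V.
Loaded: R_bot‖R_L = 89.19 Ω, giving V = 16.6 × 89.19/717.2 = 2.0644 V.
Drop = (2.2802 − 2.0644) / 2.2802 = 9.47 %.

9.47 %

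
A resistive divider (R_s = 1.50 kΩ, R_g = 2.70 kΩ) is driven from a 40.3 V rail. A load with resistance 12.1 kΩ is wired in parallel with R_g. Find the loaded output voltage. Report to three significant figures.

The load sits in parallel with R_g: R_g‖R_L = (2.70 × 12.1) / (2.70 + 12.1) = 2.207 kΩ.
V_out = 40.3 × 2.207 / (1.50 + 2.207) = 40.3 × 2.207/3.707 = 24.0 V.

V_out ≈ 24.0 V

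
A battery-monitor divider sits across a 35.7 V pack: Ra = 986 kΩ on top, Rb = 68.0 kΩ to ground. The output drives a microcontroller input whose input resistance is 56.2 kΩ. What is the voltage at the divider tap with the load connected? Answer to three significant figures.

The load sits in parallel with Rb: Rb‖R_L = (68.0 × 56.2) / (68.0 + 56.2) = 30.77 kΩ.
V_out = 35.7 × 30.77 / (986 + 30.77) = 35.7 × 30.77/1017 = 1.08 V.

V_out ≈ 1.08 V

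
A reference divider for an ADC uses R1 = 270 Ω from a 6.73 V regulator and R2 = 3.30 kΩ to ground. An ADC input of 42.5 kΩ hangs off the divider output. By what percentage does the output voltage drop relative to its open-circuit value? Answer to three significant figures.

The divider's output (Thévenin) resistance is R1‖R2 = 249.6 Ω.
Fractional drop under load = R_th/(R_th + R_L) = 249.6 / (249.6 + 42500) = 0.005838.
So the output falls by 0.584 %.

0.584 %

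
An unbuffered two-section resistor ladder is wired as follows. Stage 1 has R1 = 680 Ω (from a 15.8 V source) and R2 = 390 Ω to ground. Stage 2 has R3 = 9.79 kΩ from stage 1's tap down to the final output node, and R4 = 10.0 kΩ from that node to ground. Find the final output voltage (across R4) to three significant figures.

V_out ≈ 2.87 V

Stage 2 presents R3+R4 = 19790 Ω as a load on stage 1's tap.
Stage 1's lower leg becomes R2‖(R3+R4) = 382.5 Ω, so V_mid = 15.8 × 382.5/1062 = 5.688 V.
Stage 2 is itself unloaded: V_out = V_mid × R4/(R3+R4) = 5.688 × 10000/19790 = 2.87 V.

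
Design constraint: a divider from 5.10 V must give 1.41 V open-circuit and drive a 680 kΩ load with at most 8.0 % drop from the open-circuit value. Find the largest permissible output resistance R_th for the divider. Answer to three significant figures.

R_th ≤ 59.1 kΩ

Loading drop = R_th/(R_th + R_L) ≤ 0.0800, so R_th ≤ R_L · ε/(1−ε) = 680 kΩ × 0.0800/0.9200 = 59.1 kΩ.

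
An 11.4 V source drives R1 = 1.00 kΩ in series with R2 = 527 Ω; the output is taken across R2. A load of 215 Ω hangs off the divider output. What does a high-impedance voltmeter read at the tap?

V_out ≈ 1.51 V

The load sits in parallel with R2: R2‖R_L = (527 × 215) / (527 + 215) = 152.7 Ω.
V_out = 11.4 × 152.7 / (1000 + 152.7) = 11.4 × 152.7/1153 = 1.51 V.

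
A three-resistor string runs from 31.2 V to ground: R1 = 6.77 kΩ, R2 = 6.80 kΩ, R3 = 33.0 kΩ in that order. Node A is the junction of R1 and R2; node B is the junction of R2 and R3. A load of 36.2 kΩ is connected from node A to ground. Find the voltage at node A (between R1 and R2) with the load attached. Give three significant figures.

V ≈ 23.0 V

Below node A the series string R2+R3 = 39.80 kΩ sits in parallel with the 36.2 kΩ load: 18.96 kΩ.
V_A = 31.2 × 18.96/(6.77 + 18.96) = 23.0 V.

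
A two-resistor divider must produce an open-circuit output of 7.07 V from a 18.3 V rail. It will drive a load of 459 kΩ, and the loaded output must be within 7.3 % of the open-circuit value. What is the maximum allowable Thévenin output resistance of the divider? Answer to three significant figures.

R_th ≤ 36.1 kΩ

Loading drop = R_th/(R_th + R_L) ≤ 0.0730, so R_th ≤ R_L · ε/(1−ε) = 459 kΩ × 0.0730/0.9270 = 36.1 kΩ.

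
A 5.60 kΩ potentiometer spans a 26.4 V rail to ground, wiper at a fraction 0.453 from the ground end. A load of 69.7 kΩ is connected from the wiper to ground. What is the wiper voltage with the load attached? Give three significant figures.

The wiper splits the pot into (1−α)R = 3.063 kΩ above and αR = 2.537 kΩ below.
Lower section ‖ load = 2.448 kΩ.
V_wiper = 26.4 × 2.448/(3.063 + 2.448) = 11.7 V.

V ≈ 11.7 V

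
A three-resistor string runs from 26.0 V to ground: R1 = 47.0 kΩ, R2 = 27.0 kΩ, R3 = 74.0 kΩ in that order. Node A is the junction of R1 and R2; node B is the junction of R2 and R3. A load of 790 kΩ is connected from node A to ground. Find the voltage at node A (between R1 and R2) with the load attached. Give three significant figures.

Below node A the series string R2+R3 = 101.0 kΩ sits in parallel with the 790 kΩ load: 89.55 kΩ.
V_A = 26.0 × 89.55/(47.0 + 89.55) = 17.1 V.

V ≈ 17.1 V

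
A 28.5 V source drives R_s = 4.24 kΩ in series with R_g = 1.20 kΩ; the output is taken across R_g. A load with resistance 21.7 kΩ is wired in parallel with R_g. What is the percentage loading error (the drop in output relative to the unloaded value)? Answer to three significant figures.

The divider's output (Thévenin) resistance is R_s‖R_g = 0.9353 kΩ.
Fractional drop under load = R_th/(R_th + R_L) = 0.9353 / (0.9353 + 21.7) = 0.04132.
So the output falls by 4.13 %.

4.13 %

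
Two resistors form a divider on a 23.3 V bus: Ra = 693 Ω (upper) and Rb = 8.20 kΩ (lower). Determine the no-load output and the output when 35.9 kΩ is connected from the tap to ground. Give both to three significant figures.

Open-circuit: V = 23.3 × 8200/(693 + 8200) = 21.5 V.
With the load, Rb becomes Rb‖R_L = 6675 Ω, so V = 23.3 × 6675/7368 = 21.1 V.

Unloaded: 21.5 V; loaded: 21.1 V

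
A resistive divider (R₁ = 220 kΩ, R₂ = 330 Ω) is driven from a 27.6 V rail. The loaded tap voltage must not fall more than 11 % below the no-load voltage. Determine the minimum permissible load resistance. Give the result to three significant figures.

Output resistance R_th = R₁‖R₂ = (220000 × 330)/220300 = 329.5 Ω.
The fractional drop is R_th/(R_th + R_L); requiring this ≤ 0.110 gives R_L ≥ R_th(1/0.110 − 1) = 329.5 × 8.091 = 2.67 kΩ.

R_L(min) ≈ 2.67 kΩ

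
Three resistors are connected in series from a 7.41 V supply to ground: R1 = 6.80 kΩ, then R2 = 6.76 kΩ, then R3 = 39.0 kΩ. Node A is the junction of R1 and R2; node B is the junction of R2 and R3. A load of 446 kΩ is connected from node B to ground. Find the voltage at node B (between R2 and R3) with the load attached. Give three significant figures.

V ≈ 5.38 V

At node B, R3 is in parallel with the load: R3‖R_L = 35.86 kΩ.
Below node A the resistance is R2 + (R3‖R_L) = 42.62 kΩ, so V_A = 7.41 × 42.62/49.42 = 6.390 V.
Then V_B = V_A × (R3‖R_L)/(R2 + R3‖R_L) = 6.390 × 35.86/42.62 = 5.38 V.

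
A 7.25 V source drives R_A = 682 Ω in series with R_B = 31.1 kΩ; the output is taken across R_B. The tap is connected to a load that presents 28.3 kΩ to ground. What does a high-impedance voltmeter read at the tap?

V_out ≈ 6.93 V

The load sits in parallel with R_B: R_B‖R_L = (31100 × 28300) / (31100 + 28300) = 14820 Ω.
V_out = 7.25 × 14820 / (682 + 14820) = 7.25 × 14820/15500 = 6.93 V.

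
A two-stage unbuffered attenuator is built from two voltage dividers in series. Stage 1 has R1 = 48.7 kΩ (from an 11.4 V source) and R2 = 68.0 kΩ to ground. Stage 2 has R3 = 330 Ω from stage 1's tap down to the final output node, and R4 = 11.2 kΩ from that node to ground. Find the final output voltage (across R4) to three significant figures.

Stage 2 presents R3+R4 = 11530 Ω as a load on stage 1's tap.
Stage 1's lower leg becomes R2‖(R3+R4) = 9858 Ω, so V_mid = 11.4 × 9858/58560 = 1.919 V.
Stage 2 is itself unloaded: V_out = V_mid × R4/(R3+R4) = 1.919 × 11200/11530 = 1.86 V.

V_out ≈ 1.86 V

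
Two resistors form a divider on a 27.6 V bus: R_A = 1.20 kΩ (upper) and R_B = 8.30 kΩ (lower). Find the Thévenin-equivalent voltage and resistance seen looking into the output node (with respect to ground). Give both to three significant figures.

V_th = 24.1 V, R_th = 1.05 kΩ

V_th is the open-circuit tap voltage: 27.6 × 8.30/(1.20 + 8.30) = 24.1 V.
With the supply zeroed, R_A and R_B appear in parallel from the tap: R_th = R_A‖R_B = (1.20 × 8.30)/9.500 = 1.05 kΩ.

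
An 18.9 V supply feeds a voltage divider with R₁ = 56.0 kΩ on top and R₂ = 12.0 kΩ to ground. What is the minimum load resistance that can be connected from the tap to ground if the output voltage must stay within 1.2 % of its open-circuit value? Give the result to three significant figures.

R_L(min) ≈ 814 kΩ

Output resistance R_th = R₁‖R₂ = (56.0 × 12.0)/68.00 = 9.882 kΩ.
The fractional drop is R_th/(R_th + R_L); requiring this ≤ 0.0120 gives R_L ≥ R_th(1/0.0120 − 1) = 9.882 × 82.33 = 814 kΩ.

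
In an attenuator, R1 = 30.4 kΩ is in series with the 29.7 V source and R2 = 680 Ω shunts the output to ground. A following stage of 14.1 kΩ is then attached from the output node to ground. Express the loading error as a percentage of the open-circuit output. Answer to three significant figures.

The divider's output (Thévenin) resistance is R1‖R2 = 665.1 Ω.
Fractional drop under load = R_th/(R_th + R_L) = 665.1 / (665.1 + 14100) = 0.04505.
So the output falls by 4.50 %.

4.50 %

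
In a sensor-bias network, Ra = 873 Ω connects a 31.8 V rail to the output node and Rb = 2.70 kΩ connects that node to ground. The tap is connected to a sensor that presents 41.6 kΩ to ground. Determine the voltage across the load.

The load sits in parallel with Rb: Rb‖R_L = (2700 × 41600) / (2700 + 41600) = 2535 Ω.
V_out = 31.8 × 2535 / (873 + 2535) = 31.8 × 2535/3408 = 23.7 V.
(Unloaded it would have been 24.0 V.)

V_out ≈ 23.7 V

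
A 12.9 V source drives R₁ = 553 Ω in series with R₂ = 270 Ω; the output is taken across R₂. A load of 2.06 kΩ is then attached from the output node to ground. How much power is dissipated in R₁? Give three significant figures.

Total resistance from the source is R₁ + (R₂‖R_L) = 791.7 Ω, so I = 12.9/791.7 Ω = 16.29 mA.
P = I²·R₁ = (16.29 mA)² × 553 Ω = 147 mW.

P ≈ 147 mW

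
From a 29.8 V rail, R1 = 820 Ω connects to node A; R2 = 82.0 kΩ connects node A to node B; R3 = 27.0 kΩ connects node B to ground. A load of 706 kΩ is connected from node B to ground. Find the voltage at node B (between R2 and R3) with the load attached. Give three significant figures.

V ≈ 7.12 V

At node B, R3 is in parallel with the load: R3‖R_L = 26010 Ω.
Below node A the resistance is R2 + (R3‖R_L) = 108000 Ω, so V_A = 29.8 × 108000/108800 = 29.58 V.
Then V_B = V_A × (R3‖R_L)/(R2 + R3‖R_L) = 29.58 × 26010/108000 = 7.12 V.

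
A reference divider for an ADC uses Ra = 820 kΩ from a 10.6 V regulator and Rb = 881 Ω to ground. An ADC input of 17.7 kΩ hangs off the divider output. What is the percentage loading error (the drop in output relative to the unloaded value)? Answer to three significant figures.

The divider's output (Thévenin) resistance is Ra‖Rb = 880.1 Ω.
Fractional drop under load = R_th/(R_th + R_L) = 880.1 / (880.1 + 17700) = 0.04737.
So the output falls by 4.74 %.

4.74 %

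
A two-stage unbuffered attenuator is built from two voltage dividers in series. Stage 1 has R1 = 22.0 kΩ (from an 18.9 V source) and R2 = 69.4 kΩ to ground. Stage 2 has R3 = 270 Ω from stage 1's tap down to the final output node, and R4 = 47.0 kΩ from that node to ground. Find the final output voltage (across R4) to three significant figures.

Stage 2 presents R3+R4 = 47270 Ω as a load on stage 1's tap.
Stage 1's lower leg becomes R2‖(R3+R4) = 28120 Ω, so V_mid = 18.9 × 28120/50120 = 10.60 V.
Stage 2 is itself unloaded: V_out = V_mid × R4/(R3+R4) = 10.60 × 47000/47270 = 10.5 V.

V_out ≈ 10.5 V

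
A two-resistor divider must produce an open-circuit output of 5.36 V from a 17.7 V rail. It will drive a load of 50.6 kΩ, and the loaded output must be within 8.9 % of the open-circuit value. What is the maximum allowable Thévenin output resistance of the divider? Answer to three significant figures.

Loading drop = R_th/(R_th + R_L) ≤ 0.0890, so R_th ≤ R_L · ε/(1−ε) = 50.6 kΩ × 0.0890/0.9110 = 4.94 kΩ.
(Any R1, R2 with R2/(R1+R2) = 0.303 and R1‖R2 ≤ 4.94 kΩ will meet the spec.)

R_th ≤ 4.94 kΩ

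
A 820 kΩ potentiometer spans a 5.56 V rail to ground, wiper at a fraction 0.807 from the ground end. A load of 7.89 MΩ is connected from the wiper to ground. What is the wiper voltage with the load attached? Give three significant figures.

V ≈ 4.42 V

The wiper splits the pot into (1−α)R = 158.3 kΩ above and αR = 661.7 kΩ below.
Lower section ‖ load = 610.5 kΩ.
V_wiper = 5.56 × 610.5/(158.3 + 610.5) = 4.42 V.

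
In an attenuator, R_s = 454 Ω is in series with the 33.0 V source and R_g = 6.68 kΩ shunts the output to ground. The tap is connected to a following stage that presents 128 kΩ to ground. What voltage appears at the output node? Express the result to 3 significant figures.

V_out ≈ 30.8 V

The load sits in parallel with R_g: R_g‖R_L = (6680 × 128000) / (6680 + 128000) = 6349 Ω.
V_out = 33.0 × 6349 / (454 + 6349) = 33.0 × 6349/6803 = 30.8 V.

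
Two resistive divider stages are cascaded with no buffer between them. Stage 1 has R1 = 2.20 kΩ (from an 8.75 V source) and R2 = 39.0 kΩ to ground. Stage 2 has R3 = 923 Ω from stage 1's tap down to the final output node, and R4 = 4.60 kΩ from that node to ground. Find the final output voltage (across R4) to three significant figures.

V_out ≈ 5.01 V

Stage 2 presents R3+R4 = 5523 Ω as a load on stage 1's tap.
Stage 1's lower leg becomes R2‖(R3+R4) = 4838 Ω, so V_mid = 8.75 × 4838/7038 = 6.015 V.
Stage 2 is itself unloaded: V_out = V_mid × R4/(R3+R4) = 6.015 × 4600/5523 = 5.01 V.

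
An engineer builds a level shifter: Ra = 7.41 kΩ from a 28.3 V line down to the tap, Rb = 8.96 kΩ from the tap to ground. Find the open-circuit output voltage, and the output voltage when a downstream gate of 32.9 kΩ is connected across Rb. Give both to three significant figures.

Unloaded: 15.5 V; loaded: 13.8 V

Open-circuit: V = 28.3 × 8.96/(7.41 + 8.96) = 15.5 V.
With the load, Rb becomes Rb‖R_L = 7.042 kΩ, so V = 28.3 × 7.042/14.45 = 13.8 V.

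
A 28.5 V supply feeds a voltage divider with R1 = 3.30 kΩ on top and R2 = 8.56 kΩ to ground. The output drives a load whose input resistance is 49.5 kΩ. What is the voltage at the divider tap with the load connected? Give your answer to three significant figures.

The load sits in parallel with R2: R2‖R_L = (8.56 × 49.5) / (8.56 + 49.5) = 7.298 kΩ.
V_out = 28.5 × 7.298 / (3.30 + 7.298) = 28.5 × 7.298/10.60 = 19.6 V.

V_out ≈ 19.6 V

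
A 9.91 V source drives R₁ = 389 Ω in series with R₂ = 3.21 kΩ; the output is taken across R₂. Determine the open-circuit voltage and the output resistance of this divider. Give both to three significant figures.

V_th = 8.84 V, R_th = 347 Ω

V_th is the open-circuit tap voltage: 9.91 × 3210/(389 + 3210) = 8.84 V.
With the supply zeroed, R₁ and R₂ appear in parallel from the tap: R_th = R₁‖R₂ = (389 × 3210)/3599 = 347 Ω.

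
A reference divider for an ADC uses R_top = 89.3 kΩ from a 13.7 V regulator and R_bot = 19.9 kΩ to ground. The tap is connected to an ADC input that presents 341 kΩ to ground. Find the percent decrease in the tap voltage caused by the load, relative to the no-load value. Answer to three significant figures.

The divider's output (Thévenin) resistance is R_top‖R_bot = 16.27 kΩ.
Fractional drop under load = R_th/(R_th + R_L) = 16.27 / (16.27 + 341) = 0.04555.
So the output falls by 4.55 %.

4.55 %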